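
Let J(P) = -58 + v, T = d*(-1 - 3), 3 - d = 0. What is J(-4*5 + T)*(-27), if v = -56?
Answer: 3078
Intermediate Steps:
d = 3 (d = 3 - 1*0 = 3 + 0 = 3)
T = -12 (T = 3*(-1 - 3) = 3*(-4) = -12)
J(P) = -114 (J(P) = -58 - 56 = -114)
J(-4*5 + T)*(-27) = -114*(-27) = 3078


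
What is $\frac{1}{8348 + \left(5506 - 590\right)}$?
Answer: $\frac{1}{13264} \approx 7.5392 \cdot 10^{-5}$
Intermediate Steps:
$\frac{1}{8348 + \left(5506 - 590\right)} = \frac{1}{8348 + 4916} = \frac{1}{13264}$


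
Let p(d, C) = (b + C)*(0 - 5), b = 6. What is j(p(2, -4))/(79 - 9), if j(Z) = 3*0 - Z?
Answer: ⅐ ≈ 0.14286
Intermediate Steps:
p(d, C) = -30 - 5*C (p(d, C) = (6 + C)*(0 - 5) = (6 + C)*(-5) = -30 - 5*C)
j(Z) = -Z (j(Z) = 0 - Z = -Z)
j(p(2, -4))/(79 - 9) = (-(-30 - 5*(-4)))/(79 - 9) = -(-30 + 20)/70 = -1*(-10)*(1/70) = 10*(1/70) = ⅐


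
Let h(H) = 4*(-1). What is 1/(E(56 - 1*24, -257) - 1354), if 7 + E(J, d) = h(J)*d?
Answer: -1/333 ≈ -0.0030030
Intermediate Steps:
h(H) = -4
E(J, d) = -7 - 4*d
1/(E(56 - 1*24, -257) - 1354) = 1/((-7 - 4*(-257)) - 1354) = 1/((-7 + 1028) - 1354) = 1/(1021 - 1354) = 1/(-333) = -1/333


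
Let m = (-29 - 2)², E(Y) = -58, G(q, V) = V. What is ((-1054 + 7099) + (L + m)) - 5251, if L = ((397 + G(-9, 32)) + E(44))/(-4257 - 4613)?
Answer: 15566479/8870 ≈ 1755.0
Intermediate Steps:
m = 961 (m = (-31)² = 961)
L = -371/8870 (L = ((397 + 32) - 58)/(-4257 - 4613) = (429 - 58)/(-8870) = 371*(-1/8870) = -371/8870 ≈ -0.041826)
((-1054 + 7099) + (L + m)) - 5251 = ((-1054 + 7099) + (-371/8870 + 961)) - 5251 = (6045 + 8523699/8870) - 5251 = 62142849/8870 - 5251 = 15566479/8870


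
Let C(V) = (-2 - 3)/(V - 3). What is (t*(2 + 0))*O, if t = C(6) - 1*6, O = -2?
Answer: 92/3 ≈ 30.667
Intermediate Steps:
C(V) = -5/(-3 + V)
t = -23/3 (t = -5/(-3 + 6) - 1*6 = -5/3 - 6 = -23/3 ≈ -7.6667)
(t*(2 + 0))*O = -23*(2 + 0)/3*(-2) = -23/3*2*(-2) = -46/3*(-2) = 92/3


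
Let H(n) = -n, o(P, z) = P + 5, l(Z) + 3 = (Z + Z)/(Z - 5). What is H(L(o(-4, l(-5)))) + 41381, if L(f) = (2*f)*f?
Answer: 41379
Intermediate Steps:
l(Z) = -3 + 2*Z/(-5 + Z) (l(Z) = -3 + (Z + Z)/(Z - 5) = -3 + (2*Z)/(-5 + Z) = -3 + 2*Z/(-5 + Z))
o(P, z) = 5 + P
L(f) = 2*f²
H(L(o(-4, l(-5)))) + 41381 = -2*(5 - 4)² + 41381 = -2*1² + 41381 = -2 + 41381 = 41379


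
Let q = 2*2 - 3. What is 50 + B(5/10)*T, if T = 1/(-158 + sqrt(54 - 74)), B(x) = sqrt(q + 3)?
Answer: 312221/6246 - I*sqrt(5)/6246 ≈ 49.987 - 0.000358*I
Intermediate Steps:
q = 1 (q = 4 - 3 = 1)
B(x) = 2 (B(x) = sqrt(1 + 3) = sqrt(4) = 2)
T = 1/(-158 + 2*I*sqrt(5)) (T = 1/(-158 + sqrt(-20)) = 1/(-158 + 2*I*sqrt(5)) ≈ -0.006324 - 0.000179*I)
50 + B(5/10)*T = 50 + 2*(-79/12492 - I*sqrt(5)/12492) = 50 + (-79/6246 - I*sqrt(5)/6246) = 312221/6246 - I*sqrt(5)/6246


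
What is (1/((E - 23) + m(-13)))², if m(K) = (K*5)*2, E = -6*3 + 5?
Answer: 1/27556 ≈ 3.6290e-5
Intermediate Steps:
E = -13 (E = -18 + 5 = -13)
m(K) = 10*K (m(K) = (5*K)*2 = 10*K)
(1/((E - 23) + m(-13)))² = (1/((-13 - 23) + 10*(-13)))² = (1/(-36 - 130))² = (1/(-166))² = (-1/166)² = 1/27556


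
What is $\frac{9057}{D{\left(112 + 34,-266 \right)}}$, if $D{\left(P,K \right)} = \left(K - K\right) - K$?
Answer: $\frac{9057}{266} \approx 34.049$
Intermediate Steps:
$D{\left(P,K \right)} = - K$ ($D{\left(P,K \right)} = 0 - K = - K$)
$\frac{9057}{D{\left(112 + 34,-266 \right)}} = \frac{9057}{\left(-1\right) \left(-266\right)} = \frac{9057}{266}$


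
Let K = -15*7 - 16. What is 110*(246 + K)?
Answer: 13750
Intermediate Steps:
K = -121 (K = -105 - 16 = -121)
110*(246 + K) = 110*(246 - 121) = 110*125 = 13750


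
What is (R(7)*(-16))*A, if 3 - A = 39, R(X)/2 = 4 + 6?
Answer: 11520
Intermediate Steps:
R(X) = 20 (R(X) = 2*(4 + 6) = 2*10 = 20)
A = -36 (A = 3 - 1*39 = 3 - 39 = -36)
(R(7)*(-16))*A = (20*(-16))*(-36) = -320*(-36) = 11520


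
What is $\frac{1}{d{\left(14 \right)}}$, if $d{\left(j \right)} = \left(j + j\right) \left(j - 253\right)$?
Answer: $- \frac{1}{6692} \approx -0.00014943$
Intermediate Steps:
$d{\left(j \right)} = 2 j \left(-253 + j\right)$
$\frac{1}{d{\left(14 \right)}} = \frac{1}{2 \cdot 14 \left(-253 + 14\right)} = \frac{1}{2 \cdot 14 \left(-239\right)} = \frac{1}{-6692} = - \frac{1}{6692}$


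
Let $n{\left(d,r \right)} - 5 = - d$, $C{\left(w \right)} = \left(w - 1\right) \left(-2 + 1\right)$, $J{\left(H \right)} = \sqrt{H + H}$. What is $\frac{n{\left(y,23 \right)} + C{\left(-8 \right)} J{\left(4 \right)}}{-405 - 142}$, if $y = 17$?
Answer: $\frac{12}{547} - \frac{18 \sqrt{2}}{547} \approx -0.024599$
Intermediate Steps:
$J{\left(H \right)} = \sqrt{2} \sqrt{H}$ ($J{\left(H \right)} = \sqrt{2 H} = \sqrt{2} \sqrt{H}$)
$C{\left(w \right)} = 1 - w$ ($C{\left(w \right)} = \left(-1 + w\right) \left(-1\right) = 1 - w$)
$n{\left(d,r \right)} = 5 - d$
$\frac{n{\left(y,23 \right)} + C{\left(-8 \right)} J{\left(4 \right)}}{-405 - 142} = \frac{\left(5 - 17\right) + \left(1 - -8\right) \sqrt{2} \sqrt{4}}{-405 - 142} = \frac{\left(5 - 17\right) + \left(1 + 8\right) \sqrt{2} \cdot 2}{-547} = \left(-12 + 9 \cdot 2 \sqrt{2}\right) \left(- \frac{1}{547}\right) = \left(-12 + 18 \sqrt{2}\right) \left(- \frac{1}{547}\right) = \frac{12}{547} - \frac{18 \sqrt{2}}{547}$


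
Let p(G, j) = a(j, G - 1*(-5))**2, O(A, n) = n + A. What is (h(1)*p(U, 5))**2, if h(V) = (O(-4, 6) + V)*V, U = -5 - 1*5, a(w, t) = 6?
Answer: 11664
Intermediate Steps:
O(A, n) = A + n
U = -10 (U = -5 - 5 = -10)
h(V) = V*(2 + V) (h(V) = ((-4 + 6) + V)*V = (2 + V)*V = V*(2 + V))
p(G, j) = 36 (p(G, j) = 6**2 = 36)
(h(1)*p(U, 5))**2 = ((1*(2 + 1))*36)**2 = ((1*3)*36)**2 = (3*36)**2 = 108**2 = 11664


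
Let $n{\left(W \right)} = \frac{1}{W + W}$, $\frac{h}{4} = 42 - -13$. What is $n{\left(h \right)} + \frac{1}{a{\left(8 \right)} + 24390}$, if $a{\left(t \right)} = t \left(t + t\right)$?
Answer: $\frac{12479}{5393960} \approx 0.0023135$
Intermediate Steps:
$a{\left(t \right)} = 2 t^{2}$ ($a{\left(t \right)} = t 2 t = 2 t^{2}$)
$h = 220$ ($h = 4 \left(42 - -13\right) = 4 \left(42 + 13\right) = 4 \cdot 55 = 220$)
$n{\left(W \right)} = \frac{1}{2 W}$
$n{\left(h \right)} + \frac{1}{a{\left(8 \right)} + 24390} = \frac{1}{2 \cdot 220} + \frac{1}{2 \cdot 8^{2} + 24390} = \frac{1}{2} \cdot \frac{1}{220} + \frac{1}{2 \cdot 64 + 24390} = \frac{1}{440} + \frac{1}{128 + 24390} = \frac{1}{440} + \frac{1}{24518} = \frac{12479}{5393960}$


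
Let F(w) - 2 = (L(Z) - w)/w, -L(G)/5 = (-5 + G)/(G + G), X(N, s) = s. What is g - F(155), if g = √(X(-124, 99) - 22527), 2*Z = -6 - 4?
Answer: -30/31 + 6*I*√623 ≈ -0.96774 + 149.76*I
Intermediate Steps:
Z = -5 (Z = (-6 - 4)/2 = (½)*(-10) = -5)
L(G) = -5*(-5 + G)/(2*G) (L(G) = -5*(-5 + G)/(G + G) = -5*(-5 + G)/(2*G))
g = 6*I*√623 (g = √(99 - 22527) = √(-22428) = 6*I*√623 ≈ 149.76*I)
F(w) = 2 + (-5 - w)/w (F(w) = 2 + ((5/2)*(5 - 1*(-5))/(-5) - w)/w = 2 + ((5/2)*(-⅕)*(5 + 5) - w)/w = 2 + ((5/2)*(-⅕)*10 - w)/w = 2 + (-5 - w)/w)
g - F(155) = 6*I*√623 - (-5 + 155)/155 = 6*I*√623 - 150/155 = 6*I*√623 - 1*30/31 = 6*I*√623 - 30/31 = -30/31 + 6*I*√623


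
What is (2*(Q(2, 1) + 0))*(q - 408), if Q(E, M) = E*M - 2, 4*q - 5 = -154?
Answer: 0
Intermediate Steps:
q = -149/4 (q = 5/4 + (¼)*(-154) = 5/4 - 77/2 = -149/4 ≈ -37.250)
Q(E, M) = -2 + E*M
(2*(Q(2, 1) + 0))*(q - 408) = (2*((-2 + 2*1) + 0))*(-149/4 - 408) = (2*((-2 + 2) + 0))*(-1781/4) = (2*(0 + 0))*(-1781/4) = (2*0)*(-1781/4) = 0*(-1781/4) = 0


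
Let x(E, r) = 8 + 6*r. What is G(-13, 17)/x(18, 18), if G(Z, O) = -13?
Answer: -13/116 ≈ -0.11207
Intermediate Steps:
G(-13, 17)/x(18, 18) = -13/(8 + 6*18) = -13/(8 + 108) = -13/116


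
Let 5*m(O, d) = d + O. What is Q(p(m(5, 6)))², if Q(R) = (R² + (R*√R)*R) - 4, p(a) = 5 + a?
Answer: 67618256/3125 + 18600192*√5/3125 ≈ 34947.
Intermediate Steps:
m(O, d) = O/5 + d/5 (m(O, d) = (d + O)/5 = (O + d)/5 = O/5 + d/5)
Q(R) = -4 + R² + R^(5/2) (Q(R) = (R² + R^(3/2)*R) - 4 = (R² + R^(5/2)) - 4 = -4 + R² + R^(5/2))
Q(p(m(5, 6)))² = (-4 + (5 + ((⅕)*5 + (⅕)*6))² + (5 + ((⅕)*5 + (⅕)*6))^(5/2))² = (-4 + (5 + (1 + 6/5))² + (5 + (1 + 6/5))^(5/2))² = (-4 + (5 + 11/5)² + (5 + 11/5)^(5/2))² = (-4 + (36/5)² + (36/5)^(5/2))² = (-4 + 1296/25 + 7776*√5/125)² = (1196/25 + 7776*√5/125)²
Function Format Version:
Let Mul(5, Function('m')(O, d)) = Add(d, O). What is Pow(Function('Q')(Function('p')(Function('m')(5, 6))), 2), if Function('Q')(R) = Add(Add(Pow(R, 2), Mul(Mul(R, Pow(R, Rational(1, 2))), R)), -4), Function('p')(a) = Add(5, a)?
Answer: Add(Rational(67618256, 3125), Mul(Rational(18600192, 3125), Pow(5, Rational(1, 2)))) ≈ 34947.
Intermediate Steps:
Function('m')(O, d) = Add(Mul(Rational(1, 5), O), Mul(Rational(1, 5), d)) (Function('m')(O, d) = Mul(Rational(1, 5), Add(d, O)) = Mul(Rational(1, 5), Add(O, d)) = Add(Mul(Rational(1, 5), O), Mul(Rational(1, 5), d)))
Function('Q')(R) = Add(-4, Pow(R, 2), Pow(R, Rational(5, 2))) (Function('Q')(R) = Add(Add(Pow(R, 2), Mul(Pow(R, Rational(3, 2)), R)), -4) = Add(Add(Pow(R, 2), Pow(R, Rational(5, 2))), -4) = Add(-4, Pow(R, 2), Pow(R, Rational(5, 2))))
Pow(Function('Q')(Function('p')(Function('m')(5, 6))), 2) = Pow(Add(-4, Pow(Add(5, Add(Mul(Rational(1, 5), 5), Mul(Rational(1, 5), 6))), 2), Pow(Add(5, Add(Mul(Rational(1, 5), 5), Mul(Rational(1, 5), 6))), Rational(5, 2))), 2) = Pow(Add(-4, Pow(Add(5, Add(1, Rational(6, 5))), 2), Pow(Add(5, Add(1, Rational(6, 5))), Rational(5, 2))), 2) = Pow(Add(-4, Pow(Add(5, Rational(11, 5)), 2), Pow(Add(5, Rational(11, 5)), Rational(5, 2))), 2) = Pow(Add(-4, Pow(Rational(36, 5), 2), Pow(Rational(36, 5), Rational(5, 2))), 2) = Pow(Add(-4, Rational(1296, 25), Mul(Rational(7776, 125), Pow(5, Rational(1, 2)))), 2) = Pow(Add(Rational(1196, 25), Mul(Rational(7776, 125), Pow(5, Rational(1, 2)))), 2)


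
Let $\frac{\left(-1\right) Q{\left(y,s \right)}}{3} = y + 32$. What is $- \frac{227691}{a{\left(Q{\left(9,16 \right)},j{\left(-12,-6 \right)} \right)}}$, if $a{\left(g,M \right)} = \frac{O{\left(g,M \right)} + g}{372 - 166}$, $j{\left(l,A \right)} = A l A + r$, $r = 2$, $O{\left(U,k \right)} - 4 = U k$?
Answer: $- \frac{46904346}{52771} \approx -888.83$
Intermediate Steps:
$O{\left(U,k \right)} = 4 + U k$
$Q{\left(y,s \right)} = -96 - 3 y$ ($Q{\left(y,s \right)} = - 3 \left(y + 32\right) = - 3 \left(32 + y\right) = -96 - 3 y$)
$j{\left(l,A \right)} = 2 + l A^{2}$ ($j{\left(l,A \right)} = A l A + 2 = l A^{2} + 2 = 2 + l A^{2}$)
$a{\left(g,M \right)} = \frac{2}{103} + \frac{g}{206} + \frac{M g}{206}$ ($a{\left(g,M \right)} = \frac{\left(4 + g M\right) + g}{372 - 166} = \frac{\left(4 + M g\right) + g}{206} = \left(4 + g + M g\right) \frac{1}{206} = \frac{2}{103} + \frac{g}{206} + \frac{M g}{206}$)
$- \frac{227691}{a{\left(Q{\left(9,16 \right)},j{\left(-12,-6 \right)} \right)}} = - \frac{227691}{\frac{2}{103} + \frac{-96 - 27}{206} + \frac{\left(2 - 12 \left(-6\right)^{2}\right) \left(-96 - 27\right)}{206}} = - \frac{227691}{\frac{2}{103} + \frac{-96 - 27}{206} + \frac{\left(2 - 432\right) \left(-96 - 27\right)}{206}} = - \frac{227691}{\frac{2}{103} + \frac{1}{206} \left(-123\right) + \frac{1}{206} \left(2 - 432\right) \left(-123\right)} = - \frac{227691}{\frac{2}{103} - \frac{123}{206} + \frac{1}{206} \left(-430\right) \left(-123\right)} = - \frac{227691}{\frac{2}{103} - \frac{123}{206} + \frac{26445}{103}} = - \frac{227691}{\frac{52771}{206}} = \left(-227691\right) \frac{206}{52771} = - \frac{46904346}{52771}$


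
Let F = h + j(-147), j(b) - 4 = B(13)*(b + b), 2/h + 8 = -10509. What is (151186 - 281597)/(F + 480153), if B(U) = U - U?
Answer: -1371532487/5049811167 ≈ -0.27160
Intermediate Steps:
B(U) = 0
h = -2/10517 (h = 2/(-8 - 10509) = 2/(-10517) = 2*(-1/10517) = -2/10517 ≈ -0.00019017)
j(b) = 4 (j(b) = 4 + 0*(b + b) = 4 + 0*(2*b) = 4 + 0 = 4)
F = 42066/10517 (F = -2/10517 + 4 = 42066/10517 ≈ 3.9998)
(151186 - 281597)/(F + 480153) = (151186 - 281597)/(42066/10517 + 480153) = -130411/5049811167/10517 = -130411*10517/5049811167 = -1371532487/5049811167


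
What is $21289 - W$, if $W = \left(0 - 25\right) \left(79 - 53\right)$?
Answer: $21939$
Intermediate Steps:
$W = -650$ ($W = \left(-25\right) 26 = -650$)
$21289 - W = 21289 - -650 = 21289 + 650 = 21939$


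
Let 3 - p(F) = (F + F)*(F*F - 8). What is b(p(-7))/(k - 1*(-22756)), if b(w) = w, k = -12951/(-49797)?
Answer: 3192541/125910387 ≈ 0.025356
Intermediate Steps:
p(F) = 3 - 2*F*(-8 + F**2) (p(F) = 3 - (F + F)*(F*F - 8) = 3 - 2*F*(F**2 - 8) = 3 - 2*F*(-8 + F**2))
k = 1439/5533 (k = -12951*(-1/49797) = 1439/5533 ≈ 0.26008)
b(p(-7))/(k - 1*(-22756)) = (3 - 2*(-7)**3 + 16*(-7))/(1439/5533 - 1*(-22756)) = (3 - 2*(-343) - 112)/(1439/5533 + 22756) = (3 + 686 - 112)/(125910387/5533) = 577*(5533/125910387) = 3192541/125910387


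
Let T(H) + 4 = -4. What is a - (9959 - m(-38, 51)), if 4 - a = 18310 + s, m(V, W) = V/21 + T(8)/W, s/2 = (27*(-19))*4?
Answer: -2875393/119 ≈ -24163.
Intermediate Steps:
s = -4104 (s = 2*((27*(-19))*4) = 2*(-513*4) = 2*(-2052) = -4104)
T(H) = -8 (T(H) = -4 - 4 = -8)
m(V, W) = -8/W + V/21 (m(V, W) = V/21 - 8/W = -8/W + V/21)
a = -14202 (a = 4 - (18310 - 4104) = 4 - 1*14206 = 4 - 14206 = -14202)
a - (9959 - m(-38, 51)) = -14202 - (9959 - (-8/51 + (1/21)*(-38))) = -14202 - (9959 - (-8*1/51 - 38/21)) = -14202 - (9959 - (-8/51 - 38/21)) = -14202 - (9959 - 1*(-234/119)) = -14202 - (9959 + 234/119) = -14202 - 1*1185355/119 = -14202 - 1185355/119 = -2875393/119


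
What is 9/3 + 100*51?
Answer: 5103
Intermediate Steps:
9/3 + 100*51 = (⅓)*9 + 5100 = 3 + 5100 = 5103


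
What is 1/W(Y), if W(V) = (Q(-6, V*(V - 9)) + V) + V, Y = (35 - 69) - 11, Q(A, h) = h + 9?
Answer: 1/2349 ≈ 0.00042571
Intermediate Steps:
Q(A, h) = 9 + h
Y = -45 (Y = -34 - 11 = -45)
W(V) = 9 + 2*V + V*(-9 + V) (W(V) = ((9 + V*(V - 9)) + V) + V = ((9 + V*(-9 + V)) + V) + V = (9 + V + V*(-9 + V)) + V = 9 + 2*V + V*(-9 + V))
1/W(Y) = 1/(9 + (-45)**2 - 7*(-45)) = 1/(9 + 2025 + 315) = 1/2349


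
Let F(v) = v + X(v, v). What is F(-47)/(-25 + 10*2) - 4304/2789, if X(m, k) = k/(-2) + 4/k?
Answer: 4160333/1310830 ≈ 3.1738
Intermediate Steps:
X(m, k) = 4/k - k/2 (X(m, k) = k*(-1/2) + 4/k = -k/2 + 4/k = 4/k - k/2)
F(v) = v/2 + 4/v (F(v) = v + (4/v - v/2) = v/2 + 4/v)
F(-47)/(-25 + 10*2) - 4304/2789 = ((1/2)*(-47) + 4/(-47))/(-25 + 10*2) - 4304/2789 = (-47/2 + 4*(-1/47))/(-25 + 20) - 4304*1/2789 = (-47/2 - 4/47)/(-5) - 4304/2789 = -2217/94*(-1/5) - 4304/2789 = 2217/470 - 4304/2789 = 4160333/1310830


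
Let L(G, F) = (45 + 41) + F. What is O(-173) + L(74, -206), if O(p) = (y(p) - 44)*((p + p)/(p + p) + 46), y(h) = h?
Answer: -10319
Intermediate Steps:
O(p) = -2068 + 47*p (O(p) = (p - 44)*((p + p)/(p + p) + 46) = (-44 + p)*((2*p)/((2*p)) + 46) = (-44 + p)*((2*p)*(1/(2*p)) + 46) = (-44 + p)*(1 + 46) = (-44 + p)*47 = -2068 + 47*p)
L(G, F) = 86 + F
O(-173) + L(74, -206) = (-2068 + 47*(-173)) + (86 - 206) = (-2068 - 8131) - 120 = -10199 - 120 = -10319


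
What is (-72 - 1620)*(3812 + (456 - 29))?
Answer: -7172388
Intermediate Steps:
(-72 - 1620)*(3812 + (456 - 29)) = -1692*(3812 + 427) = -1692*4239 = -7172388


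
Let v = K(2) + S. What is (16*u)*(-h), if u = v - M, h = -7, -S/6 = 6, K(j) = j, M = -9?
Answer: -2800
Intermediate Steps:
S = -36 (S = -6*6 = -36)
v = -34 (v = 2 - 36 = -34)
u = -25 (u = -34 - 1*(-9) = -34 + 9 = -25)
(16*u)*(-h) = (16*(-25))*(-1*(-7)) = -400*7 = -2800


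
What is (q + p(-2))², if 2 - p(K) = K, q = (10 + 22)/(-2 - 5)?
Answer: 16/49 ≈ 0.32653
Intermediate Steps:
q = -32/7 (q = 32/(-7) = 32*(-⅐) = -32/7 ≈ -4.5714)
p(K) = 2 - K
(q + p(-2))² = (-32/7 + (2 - 1*(-2)))² = (-32/7 + (2 + 2))² = (-32/7 + 4)² = (-4/7)² = 16/49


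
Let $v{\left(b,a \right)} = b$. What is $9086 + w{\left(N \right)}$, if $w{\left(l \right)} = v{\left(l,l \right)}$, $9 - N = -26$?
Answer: $9121$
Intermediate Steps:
$N = 35$ ($N = 9 - -26 = 9 + 26 = 35$)
$w{\left(l \right)} = l$
$9086 + w{\left(N \right)} = 9086 + 35 = 9121$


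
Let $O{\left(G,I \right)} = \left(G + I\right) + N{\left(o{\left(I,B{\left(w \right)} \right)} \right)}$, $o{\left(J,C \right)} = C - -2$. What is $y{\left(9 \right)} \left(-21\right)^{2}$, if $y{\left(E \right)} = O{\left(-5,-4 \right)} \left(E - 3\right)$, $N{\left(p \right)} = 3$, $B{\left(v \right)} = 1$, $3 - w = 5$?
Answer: $-15876$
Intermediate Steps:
$w = -2$ ($w = 3 - 5 = -2$)
$o{\left(J,C \right)} = 2 + C$ ($o{\left(J,C \right)} = C + 2 = 2 + C$)
$O{\left(G,I \right)} = 3 + G + I$ ($O{\left(G,I \right)} = \left(G + I\right) + 3 = 3 + G + I$)
$y{\left(E \right)} = 18 - 6 E$ ($y{\left(E \right)} = \left(3 - 5 - 4\right) \left(E - 3\right) = - 6 \left(-3 + E\right) = 18 - 6 E$)
$y{\left(9 \right)} \left(-21\right)^{2} = \left(18 - 54\right) \left(-21\right)^{2} = \left(18 - 54\right) 441 = \left(-36\right) 441 = -15876$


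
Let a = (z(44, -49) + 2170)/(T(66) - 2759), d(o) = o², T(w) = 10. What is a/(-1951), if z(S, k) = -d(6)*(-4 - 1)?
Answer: 2350/5363299 ≈ 0.00043816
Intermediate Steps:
z(S, k) = 180 (z(S, k) = -6²*(-4 - 1) = -36*(-5) = -1*(-180) = 180)
a = -2350/2749 (a = (180 + 2170)/(10 - 2759) = 2350/(-2749) = 2350*(-1/2749) = -2350/2749 ≈ -0.85486)
a/(-1951) = -2350/2749/(-1951) = -2350/2749*(-1/1951) = 2350/5363299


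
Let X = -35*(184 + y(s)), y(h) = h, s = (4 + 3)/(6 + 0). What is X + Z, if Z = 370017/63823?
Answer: -2479537253/382938 ≈ -6475.0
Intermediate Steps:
s = 7/6 ≈ 1.1667
X = -38885/6 (X = -35*(184 + 7/6) = -35*1111/6 = -38885/6 ≈ -6480.8)
Z = 370017/63823 (Z = 370017*(1/63823) = 370017/63823 ≈ 5.7975)
X + Z = -38885/6 + 370017/63823 = -2479537253/382938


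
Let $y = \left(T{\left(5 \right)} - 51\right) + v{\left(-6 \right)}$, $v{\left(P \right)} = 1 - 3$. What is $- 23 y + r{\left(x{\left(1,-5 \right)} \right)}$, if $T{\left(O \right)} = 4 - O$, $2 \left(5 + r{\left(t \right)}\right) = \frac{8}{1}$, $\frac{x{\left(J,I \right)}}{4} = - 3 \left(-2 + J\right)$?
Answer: $1241$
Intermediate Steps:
$v{\left(P \right)} = -2$ ($v{\left(P \right)} = 1 - 3 = -2$)
$x{\left(J,I \right)} = 24 - 12 J$ ($x{\left(J,I \right)} = 4 \left(- 3 \left(-2 + J\right)\right) = 4 \left(6 - 3 J\right) = 24 - 12 J$)
$r{\left(t \right)} = -1$ ($r{\left(t \right)} = -5 + \frac{8 \cdot 1^{-1}}{2} = -5 + \frac{8 \cdot 1}{2} = -5 + \frac{1}{2} \cdot 8 = -5 + 4 = -1$)
$y = -54$ ($y = \left(\left(4 - 5\right) - 51\right) - 2 = \left(-1 - 51\right) - 2 = -52 - 2 = -54$)
$- 23 y + r{\left(x{\left(1,-5 \right)} \right)} = \left(-23\right) \left(-54\right) - 1 = 1242 - 1 = 1241$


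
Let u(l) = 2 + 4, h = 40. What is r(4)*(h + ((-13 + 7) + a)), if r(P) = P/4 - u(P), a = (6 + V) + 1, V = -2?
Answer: -195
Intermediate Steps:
u(l) = 6
a = 5 (a = (6 - 2) + 1 = 4 + 1 = 5)
r(P) = -6 + P/4 (r(P) = P/4 - 1*6 = P*(1/4) - 6 = P/4 - 6 = -6 + P/4)
r(4)*(h + ((-13 + 7) + a)) = (-6 + (1/4)*4)*(40 + ((-13 + 7) + 5)) = (-6 + 1)*(40 + (-6 + 5)) = -5*(40 - 1) = -5*39 = -195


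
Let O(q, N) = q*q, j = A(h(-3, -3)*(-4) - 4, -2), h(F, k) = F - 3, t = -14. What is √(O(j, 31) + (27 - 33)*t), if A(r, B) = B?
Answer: 2*√22 ≈ 9.3808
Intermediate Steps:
h(F, k) = -3 + F
j = -2
O(q, N) = q²
√(O(j, 31) + (27 - 33)*t) = √((-2)² + (27 - 33)*(-14)) = √(4 - 6*(-14)) = √(4 + 84) = √88 = 2*√22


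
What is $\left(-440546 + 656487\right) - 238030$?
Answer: $-22089$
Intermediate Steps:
$\left(-440546 + 656487\right) - 238030 = 215941 - 238030 = -22089$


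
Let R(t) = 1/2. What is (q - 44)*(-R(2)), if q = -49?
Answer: 93/2 ≈ 46.500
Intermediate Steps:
R(t) = ½
(q - 44)*(-R(2)) = (-49 - 44)*(-1*½) = -93*(-½) = 93/2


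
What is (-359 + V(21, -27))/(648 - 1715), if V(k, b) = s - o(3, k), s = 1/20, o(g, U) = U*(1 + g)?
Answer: 8859/21340 ≈ 0.41514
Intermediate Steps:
s = 1/20 ≈ 0.050000
V(k, b) = 1/20 - 4*k (V(k, b) = 1/20 - k*(1 + 3) = 1/20 - k*4 = 1/20 - 4*k)
(-359 + V(21, -27))/(648 - 1715) = (-359 + (1/20 - 4*21))/(648 - 1715) = (-359 + (1/20 - 84))/(-1067) = (-359 - 1679/20)*(-1/1067) = -8859/20*(-1/1067) = 8859/21340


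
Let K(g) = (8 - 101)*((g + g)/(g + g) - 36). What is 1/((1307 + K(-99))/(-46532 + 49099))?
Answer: 2567/4562 ≈ 0.56269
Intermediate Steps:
K(g) = 3255 (K(g) = -93*((2*g)/((2*g)) - 36) = -93*((2*g)*(1/(2*g)) - 36) = -93*(1 - 36) = -93*(-35) = 3255)
1/((1307 + K(-99))/(-46532 + 49099)) = 1/((1307 + 3255)/(-46532 + 49099)) = 1/(4562/2567) = 2567/4562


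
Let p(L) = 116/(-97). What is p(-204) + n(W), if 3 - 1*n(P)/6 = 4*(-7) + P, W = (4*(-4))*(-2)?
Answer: -698/97 ≈ -7.1959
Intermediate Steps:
p(L) = -116/97 (p(L) = 116*(-1/97) = -116/97)
W = 32 (W = -16*(-2) = 32)
n(P) = 186 - 6*P (n(P) = 18 - 6*(4*(-7) + P) = 18 - 6*(-28 + P) = 18 + (168 - 6*P) = 186 - 6*P)
p(-204) + n(W) = -116/97 + (186 - 6*32) = -116/97 + (186 - 192) = -116/97 - 6 = -698/97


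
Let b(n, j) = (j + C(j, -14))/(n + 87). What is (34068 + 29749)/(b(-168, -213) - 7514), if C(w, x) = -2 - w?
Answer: -5169177/608632 ≈ -8.4931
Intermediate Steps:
b(n, j) = -2/(87 + n) (b(n, j) = (j + (-2 - j))/(n + 87) = -2/(87 + n))
(34068 + 29749)/(b(-168, -213) - 7514) = (34068 + 29749)/(-2/(87 - 168) - 7514) = 63817/(-2/(-81) - 7514) = 63817/(-2*(-1/81) - 7514) = 63817/(2/81 - 7514) = 63817/(-608632/81) = 63817*(-81/608632) = -5169177/608632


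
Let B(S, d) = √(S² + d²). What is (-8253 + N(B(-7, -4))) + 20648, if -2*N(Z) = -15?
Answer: 24805/2 ≈ 12403.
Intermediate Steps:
N(Z) = 15/2 (N(Z) = -½*(-15) = 15/2)
(-8253 + N(B(-7, -4))) + 20648 = (-8253 + 15/2) + 20648 = -16491/2 + 20648 = 24805/2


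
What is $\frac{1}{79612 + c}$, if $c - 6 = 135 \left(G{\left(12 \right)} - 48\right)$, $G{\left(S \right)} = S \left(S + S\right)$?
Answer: $\frac{1}{112018} \approx 8.9271 \cdot 10^{-6}$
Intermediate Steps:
$G{\left(S \right)} = 2 S^{2}$ ($G{\left(S \right)} = S 2 S = 2 S^{2}$)
$c = 32406$ ($c = 6 + 135 \left(2 \cdot 12^{2} - 48\right) = 6 + 135 \left(2 \cdot 144 - 48\right) = 6 + 135 \left(288 - 48\right) = 6 + 135 \cdot 240 = 6 + 32400 = 32406$)
$\frac{1}{79612 + c} = \frac{1}{79612 + 32406} = \frac{1}{112018}$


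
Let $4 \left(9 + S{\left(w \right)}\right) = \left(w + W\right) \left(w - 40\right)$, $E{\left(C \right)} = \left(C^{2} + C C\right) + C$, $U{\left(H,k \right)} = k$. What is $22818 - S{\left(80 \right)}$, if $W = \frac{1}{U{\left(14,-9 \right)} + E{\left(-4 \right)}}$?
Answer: $\frac{418503}{19} \approx 22026.0$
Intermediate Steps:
$E{\left(C \right)} = C + 2 C^{2}$ ($E{\left(C \right)} = \left(C^{2} + C^{2}\right) + C = 2 C^{2} + C = C + 2 C^{2}$)
$W = \frac{1}{19}$ ($W = \frac{1}{-9 - 4 \left(1 + 2 \left(-4\right)\right)} = \frac{1}{-9 - 4 \left(1 - 8\right)} = \frac{1}{-9 - -28} = \frac{1}{-9 + 28} = \frac{1}{19} \approx 0.052632$)
$S{\left(w \right)} = -9 + \frac{\left(-40 + w\right) \left(\frac{1}{19} + w\right)}{4}$ ($S{\left(w \right)} = -9 + \frac{\left(w + \frac{1}{19}\right) \left(w - 40\right)}{4} = -9 + \frac{\left(\frac{1}{19} + w\right) \left(-40 + w\right)}{4} = -9 + \frac{\left(-40 + w\right) \left(\frac{1}{19} + w\right)}{4}$)
$22818 - S{\left(80 \right)} = 22818 - \left(- \frac{181}{19} - \frac{15180}{19} + \frac{80^{2}}{4}\right) = 22818 - \left(- \frac{181}{19} - \frac{15180}{19} + \frac{1}{4} \cdot 6400\right) = 22818 - \left(- \frac{181}{19} - \frac{15180}{19} + 1600\right) = 22818 - \frac{15039}{19} = \frac{418503}{19}$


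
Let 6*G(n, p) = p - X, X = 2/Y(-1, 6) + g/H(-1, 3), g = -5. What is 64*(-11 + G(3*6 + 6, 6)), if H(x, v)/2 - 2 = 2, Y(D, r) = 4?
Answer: -1916/3 ≈ -638.67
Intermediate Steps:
H(x, v) = 8 (H(x, v) = 4 + 2*2 = 4 + 4 = 8)
X = -⅛ (X = 2/4 - 5/8 = 2*(¼) - 5*⅛ = ½ - 5/8 = -⅛ ≈ -0.12500)
G(n, p) = 1/48 + p/6 (G(n, p) = (p - 1*(-⅛))/6 = (p + ⅛)/6 = (⅛ + p)/6 = 1/48 + p/6)
64*(-11 + G(3*6 + 6, 6)) = 64*(-11 + (1/48 + (⅙)*6)) = 64*(-11 + (1/48 + 1)) = 64*(-11 + 49/48) = 64*(-479/48) = -1916/3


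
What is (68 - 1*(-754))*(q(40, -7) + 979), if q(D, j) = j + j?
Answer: 793230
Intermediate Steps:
q(D, j) = 2*j
(68 - 1*(-754))*(q(40, -7) + 979) = (68 - 1*(-754))*(2*(-7) + 979) = (68 + 754)*(-14 + 979) = 822*965 = 793230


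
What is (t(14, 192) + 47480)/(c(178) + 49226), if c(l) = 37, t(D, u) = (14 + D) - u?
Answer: 15772/16421 ≈ 0.96048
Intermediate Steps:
t(D, u) = 14 + D - u
(t(14, 192) + 47480)/(c(178) + 49226) = ((14 + 14 - 1*192) + 47480)/(37 + 49226) = ((14 + 14 - 192) + 47480)/49263 = (-164 + 47480)*(1/49263) = 47316*(1/49263) = 15772/16421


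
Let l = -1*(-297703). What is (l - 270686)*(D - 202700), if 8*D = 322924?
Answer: -8771582373/2 ≈ -4.3858e+9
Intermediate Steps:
l = 297703
D = 80731/2 (D = (⅛)*322924 = 80731/2 ≈ 40366.)
(l - 270686)*(D - 202700) = (297703 - 270686)*(80731/2 - 202700) = 27017*(-324669/2) = -8771582373/2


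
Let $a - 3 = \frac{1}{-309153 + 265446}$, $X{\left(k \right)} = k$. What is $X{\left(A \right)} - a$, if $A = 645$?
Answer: $\frac{28059895}{43707} \approx 642.0$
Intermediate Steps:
$a = \frac{131120}{43707}$ ($a = 3 + \frac{1}{-309153 + 265446} = 3 + \frac{1}{-43707} = 3 - \frac{1}{43707} = \frac{131120}{43707} \approx 3.0$)
$X{\left(A \right)} - a = 645 - \frac{131120}{43707} = \frac{28059895}{43707}$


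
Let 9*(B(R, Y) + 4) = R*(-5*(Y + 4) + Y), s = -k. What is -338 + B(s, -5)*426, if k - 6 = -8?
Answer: -2042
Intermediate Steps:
k = -2 (k = 6 - 8 = -2)
s = 2 (s = -1*(-2) = 2)
B(R, Y) = -4 + R*(-20 - 4*Y)/9 (B(R, Y) = -4 + (R*(-5*(Y + 4) + Y))/9 = -4 + (R*(-5*(4 + Y) + Y))/9 = -4 + (R*((-20 - 5*Y) + Y))/9 = -4 + (R*(-20 - 4*Y))/9 = -4 + R*(-20 - 4*Y)/9)
-338 + B(s, -5)*426 = -338 + (-4 - 20/9*2 - 4/9*2*(-5))*426 = -338 + (-4 - 40/9 + 40/9)*426 = -338 - 4*426 = -338 - 1704 = -2042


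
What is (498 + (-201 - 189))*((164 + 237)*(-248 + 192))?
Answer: -2425248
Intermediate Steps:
(498 + (-201 - 189))*((164 + 237)*(-248 + 192)) = (498 - 390)*(401*(-56)) = 108*(-22456) = -2425248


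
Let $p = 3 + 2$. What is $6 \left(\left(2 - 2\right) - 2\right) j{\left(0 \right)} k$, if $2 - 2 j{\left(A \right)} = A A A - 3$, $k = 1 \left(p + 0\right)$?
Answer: $-150$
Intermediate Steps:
$p = 5$
$k = 5$ ($k = 1 \left(5 + 0\right) = 1 \cdot 5 = 5$)
$j{\left(A \right)} = \frac{5}{2} - \frac{A^{3}}{2}$ ($j{\left(A \right)} = 1 - \frac{A A A - 3}{2} = 1 - \frac{A^{2} A - 3}{2} = 1 - \frac{A^{3} - 3}{2} = 1 - \frac{-3 + A^{3}}{2} = 1 - \left(- \frac{3}{2} + \frac{A^{3}}{2}\right) = \frac{5}{2} - \frac{A^{3}}{2}$)
$6 \left(\left(2 - 2\right) - 2\right) j{\left(0 \right)} k = 6 \left(\left(2 - 2\right) - 2\right) \left(\frac{5}{2} - \frac{0^{3}}{2}\right) 5 = 6 \left(0 - 2\right) \left(\frac{5}{2} - 0\right) 5 = 6 \left(- 2 \left(\frac{5}{2} + 0\right)\right) 5 = 6 \left(\left(-2\right) \frac{5}{2}\right) 5 = 6 \left(-5\right) 5 = \left(-30\right) 5 = -150$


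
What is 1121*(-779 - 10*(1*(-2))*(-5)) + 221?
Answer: -985138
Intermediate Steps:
1121*(-779 - 10*(1*(-2))*(-5)) + 221 = 1121*(-779 - 10*(-2)*(-5)) + 221 = 1121*(-779 - (-20)*(-5)) + 221 = 1121*(-779 - 1*100) + 221 = 1121*(-779 - 100) + 221 = 1121*(-879) + 221 = -985359 + 221 = -985138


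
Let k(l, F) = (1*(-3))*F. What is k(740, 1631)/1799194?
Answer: -4893/1799194 ≈ -0.0027196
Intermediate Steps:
k(l, F) = -3*F
k(740, 1631)/1799194 = -3*1631/1799194 = -4893*1/1799194 = -4893/1799194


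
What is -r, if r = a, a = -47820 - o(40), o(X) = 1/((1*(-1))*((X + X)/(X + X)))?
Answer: 47819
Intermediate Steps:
o(X) = -1 (o(X) = 1/(-2*X/(2*X)) = 1/(-2*X*1/(2*X)) = 1/(-1*1) = 1/(-1) = -1)
a = -47819 (a = -47820 - 1*(-1) = -47820 + 1 = -47819)
r = -47819
-r = -1*(-47819) = 47819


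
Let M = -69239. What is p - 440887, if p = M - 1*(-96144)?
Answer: -413982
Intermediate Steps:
p = 26905 (p = -69239 - 1*(-96144) = -69239 + 96144 = 26905)
p - 440887 = 26905 - 440887 = -413982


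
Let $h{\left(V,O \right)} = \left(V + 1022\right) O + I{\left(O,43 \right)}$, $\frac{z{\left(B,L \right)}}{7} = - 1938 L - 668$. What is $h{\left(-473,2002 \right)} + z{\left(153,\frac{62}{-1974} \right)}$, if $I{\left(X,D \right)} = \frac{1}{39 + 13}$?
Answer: $\frac{2675808767}{2444} \approx 1.0948 \cdot 10^{6}$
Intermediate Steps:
$I{\left(X,D \right)} = \frac{1}{52}$
$z{\left(B,L \right)} = -4676 - 13566 L$ ($z{\left(B,L \right)} = 7 \left(- 1938 L - 668\right) = 7 \left(-668 - 1938 L\right) = -4676 - 13566 L$)
$h{\left(V,O \right)} = \frac{1}{52} + O \left(1022 + V\right)$ ($h{\left(V,O \right)} = \left(V + 1022\right) O + \frac{1}{52} = \left(1022 + V\right) O + \frac{1}{52} = O \left(1022 + V\right) + \frac{1}{52} = \frac{1}{52} + O \left(1022 + V\right)$)
$h{\left(-473,2002 \right)} + z{\left(153,\frac{62}{-1974} \right)} = \left(\frac{1}{52} + 1022 \cdot 2002 + 2002 \left(-473\right)\right) - \left(4676 + 13566 \frac{62}{-1974}\right) = \left(\frac{1}{52} + 2046044 - 946946\right) - \left(4676 + 13566 \cdot 62 \left(- \frac{1}{1974}\right)\right) = \frac{57153097}{52} - \frac{199746}{47} = \frac{2675808767}{2444}$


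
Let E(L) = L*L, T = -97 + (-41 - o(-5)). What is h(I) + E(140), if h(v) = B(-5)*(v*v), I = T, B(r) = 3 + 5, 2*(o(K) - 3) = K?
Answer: 173058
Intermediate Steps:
o(K) = 3 + K/2
T = -277/2 (T = -97 + (-41 - (3 + (1/2)*(-5))) = -97 + (-41 - (3 - 5/2)) = -97 + (-41 - 1*1/2) = -97 + (-41 - 1/2) = -97 - 83/2 = -277/2 ≈ -138.50)
E(L) = L**2
B(r) = 8
I = -277/2 ≈ -138.50
h(v) = 8*v**2 (h(v) = 8*(v*v) = 8*v**2)
h(I) + E(140) = 8*(-277/2)**2 + 140**2 = 8*(76729/4) + 19600 = 153458 + 19600 = 173058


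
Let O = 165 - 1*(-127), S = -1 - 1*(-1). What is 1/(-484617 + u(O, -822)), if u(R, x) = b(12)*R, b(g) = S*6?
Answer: -1/484617 ≈ -2.0635e-6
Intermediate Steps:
S = 0 (S = -1 + 1 = 0)
O = 292 (O = 165 + 127 = 292)
b(g) = 0 (b(g) = 0*6 = 0)
u(R, x) = 0 (u(R, x) = 0*R = 0)
1/(-484617 + u(O, -822)) = 1/(-484617 + 0) = 1/(-484617) = -1/484617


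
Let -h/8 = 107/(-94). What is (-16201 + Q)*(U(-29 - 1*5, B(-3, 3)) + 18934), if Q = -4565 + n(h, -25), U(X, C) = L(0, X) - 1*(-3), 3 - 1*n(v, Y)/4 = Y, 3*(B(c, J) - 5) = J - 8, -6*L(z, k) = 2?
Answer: -1173353740/3 ≈ -3.9112e+8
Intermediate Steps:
L(z, k) = -⅓ (L(z, k) = -⅙*2 = -⅓)
h = 428/47 (h = -856/(-94) = -856*(-1)/94 = -8*(-107/94) = 428/47 ≈ 9.1064)
B(c, J) = 7/3 + J/3 (B(c, J) = 5 + (J - 8)/3 = 5 + (-8 + J)/3 = 5 + (-8/3 + J/3) = 7/3 + J/3)
n(v, Y) = 12 - 4*Y
U(X, C) = 8/3 (U(X, C) = -⅓ - 1*(-3) = -⅓ + 3 = 8/3)
Q = -4453 (Q = -4565 + (12 - 4*(-25)) = -4565 + (12 + 100) = -4565 + 112 = -4453)
(-16201 + Q)*(U(-29 - 1*5, B(-3, 3)) + 18934) = (-16201 - 4453)*(8/3 + 18934) = -20654*56810/3 = -1173353740/3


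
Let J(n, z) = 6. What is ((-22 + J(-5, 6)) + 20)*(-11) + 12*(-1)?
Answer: -56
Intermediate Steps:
((-22 + J(-5, 6)) + 20)*(-11) + 12*(-1) = ((-22 + 6) + 20)*(-11) + 12*(-1) = (-16 + 20)*(-11) - 12 = 4*(-11) - 12 = -44 - 12 = -56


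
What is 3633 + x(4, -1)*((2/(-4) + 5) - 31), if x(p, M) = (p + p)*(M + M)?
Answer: 4057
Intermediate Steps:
x(p, M) = 4*M*p (x(p, M) = (2*p)*(2*M) = 4*M*p)
3633 + x(4, -1)*((2/(-4) + 5) - 31) = 3633 + (4*(-1)*4)*((2/(-4) + 5) - 31) = 3633 - 16*((-¼*2 + 5) - 31) = 3633 - 16*((-½ + 5) - 31) = 3633 - 16*(9/2 - 31) = 3633 - 16*(-53/2) = 3633 + 424 = 4057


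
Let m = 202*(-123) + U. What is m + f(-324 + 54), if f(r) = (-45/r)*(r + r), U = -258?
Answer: -25194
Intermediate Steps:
f(r) = -90 (f(r) = (-45/r)*(2*r) = -90)
m = -25104 (m = 202*(-123) - 258 = -24846 - 258 = -25104)
m + f(-324 + 54) = -25104 - 90 = -25194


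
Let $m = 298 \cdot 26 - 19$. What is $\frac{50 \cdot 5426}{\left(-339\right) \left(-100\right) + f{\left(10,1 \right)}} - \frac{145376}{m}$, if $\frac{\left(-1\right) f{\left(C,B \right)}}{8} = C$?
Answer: $- \frac{2389609}{221521} \approx -10.787$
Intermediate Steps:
$f{\left(C,B \right)} = - 8 C$
$m = 7729$ ($m = 7748 - 19 = 7729$)
$\frac{50 \cdot 5426}{\left(-339\right) \left(-100\right) + f{\left(10,1 \right)}} - \frac{145376}{m} = \frac{50 \cdot 5426}{\left(-339\right) \left(-100\right) - 80} - \frac{145376}{7729} = \frac{271300}{33900 - 80} - \frac{2464}{131} = \frac{271300}{33820} - \frac{2464}{131} = 271300 \cdot \frac{1}{33820} - \frac{2464}{131} = \frac{13565}{1691} - \frac{2464}{131} = - \frac{2389609}{221521}$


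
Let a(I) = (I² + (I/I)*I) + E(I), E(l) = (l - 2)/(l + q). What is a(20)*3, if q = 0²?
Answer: 12627/10 ≈ 1262.7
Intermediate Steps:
q = 0
E(l) = (-2 + l)/l (E(l) = (l - 2)/(l + 0) = (-2 + l)/l)
a(I) = I + I² + (-2 + I)/I (a(I) = (I² + (I/I)*I) + (-2 + I)/I = (I² + 1*I) + (-2 + I)/I = (I² + I) + (-2 + I)/I = (I + I²) + (-2 + I)/I = I + I² + (-2 + I)/I)
a(20)*3 = (1 + 20 + 20² - 2/20)*3 = (1 + 20 + 400 - 2*1/20)*3 = (1 + 20 + 400 - ⅒)*3 = (4209/10)*3 = 12627/10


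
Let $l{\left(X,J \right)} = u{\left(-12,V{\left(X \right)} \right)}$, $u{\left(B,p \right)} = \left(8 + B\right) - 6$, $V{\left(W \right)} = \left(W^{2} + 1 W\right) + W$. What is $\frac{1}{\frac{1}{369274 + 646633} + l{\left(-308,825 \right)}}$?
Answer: $- \frac{1015907}{10159069} \approx -0.1$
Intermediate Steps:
$V{\left(W \right)} = W^{2} + 2 W$ ($V{\left(W \right)} = \left(W^{2} + W\right) + W = \left(W + W^{2}\right) + W = W^{2} + 2 W$)
$u{\left(B,p \right)} = 2 + B$
$l{\left(X,J \right)} = -10$ ($l{\left(X,J \right)} = 2 - 12 = -10$)
$\frac{1}{\frac{1}{369274 + 646633} + l{\left(-308,825 \right)}} = \frac{1}{\frac{1}{369274 + 646633} - 10} = \frac{1}{\frac{1}{1015907} - 10} = \frac{1}{- \frac{10159069}{1015907}} = - \frac{1015907}{10159069}$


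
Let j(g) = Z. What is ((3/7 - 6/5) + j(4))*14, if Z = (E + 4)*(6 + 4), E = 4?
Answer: 5546/5 ≈ 1109.2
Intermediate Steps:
Z = 80 (Z = (4 + 4)*(6 + 4) = 8*10 = 80)
j(g) = 80
((3/7 - 6/5) + j(4))*14 = ((3/7 - 6/5) + 80)*14 = (-27/35 + 80)*14 = (2773/35)*14 = 5546/5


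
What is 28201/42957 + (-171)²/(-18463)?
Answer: -19876502/21435543 ≈ -0.92727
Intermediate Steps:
28201/42957 + (-171)²/(-18463) = 28201*(1/42957) + 29241*(-1/18463) = 28201/42957 - 29241/18463 = -19876502/21435543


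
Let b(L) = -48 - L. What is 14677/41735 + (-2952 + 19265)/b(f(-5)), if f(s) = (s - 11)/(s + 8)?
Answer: -2040590509/5342080 ≈ -381.98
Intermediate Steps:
f(s) = (-11 + s)/(8 + s)
14677/41735 + (-2952 + 19265)/b(f(-5)) = 14677/41735 + (-2952 + 19265)/(-48 - (-11 - 5)/(8 - 5)) = 14677*(1/41735) + 16313/(-48 - (-16)/3) = 14677/41735 + 16313/(-48 - (-16)/3) = 14677/41735 + 16313/(-48 - 1*(-16/3)) = 14677/41735 + 16313/(-48 + 16/3) = 14677/41735 + 16313/(-128/3) = 14677/41735 + 16313*(-3/128) = 14677/41735 - 48939/128 = -2040590509/5342080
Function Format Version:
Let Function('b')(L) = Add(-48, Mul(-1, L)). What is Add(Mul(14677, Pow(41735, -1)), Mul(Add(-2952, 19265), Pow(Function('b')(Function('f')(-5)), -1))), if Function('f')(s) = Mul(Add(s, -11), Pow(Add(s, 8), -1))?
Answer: Rational(-2040590509, 5342080) ≈ -381.98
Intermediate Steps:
Function('f')(s) = Mul(Pow(Add(8, s), -1), Add(-11, s)) (Function('f')(s) = Mul(Add(-11, s), Pow(Add(8, s), -1)) = Mul(Pow(Add(8, s), -1), Add(-11, s)))
Add(Mul(14677, Pow(41735, -1)), Mul(Add(-2952, 19265), Pow(Function('b')(Function('f')(-5)), -1))) = Add(Mul(14677, Pow(41735, -1)), Mul(Add(-2952, 19265), Pow(Add(-48, Mul(-1, Mul(Pow(Add(8, -5), -1), Add(-11, -5)))), -1))) = Add(Mul(14677, Rational(1, 41735)), Mul(16313, Pow(Add(-48, Mul(-1, Mul(Pow(3, -1), -16))), -1))) = Add(Rational(14677, 41735), Mul(16313, Pow(Add(-48, Mul(-1, Mul(Rational(1, 3), -16))), -1))) = Add(Rational(14677, 41735), Mul(16313, Pow(Add(-48, Mul(-1, Rational(-16, 3))), -1))) = Add(Rational(14677, 41735), Mul(16313, Pow(Add(-48, Rational(16, 3)), -1))) = Add(Rational(14677, 41735), Mul(16313, Pow(Rational(-128, 3), -1))) = Add(Rational(14677, 41735), Mul(16313, Rational(-3, 128))) = Add(Rational(14677, 41735), Rational(-48939, 128)) = Rational(-2040590509, 5342080)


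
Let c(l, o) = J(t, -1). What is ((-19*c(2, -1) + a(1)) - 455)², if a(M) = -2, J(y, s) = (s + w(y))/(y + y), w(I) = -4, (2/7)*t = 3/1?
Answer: 90288004/441 ≈ 2.0473e+5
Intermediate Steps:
t = 21/2 (t = 7*(3/1)/2 = 7*(3*1)/2 = (7/2)*3 = 21/2 ≈ 10.500)
J(y, s) = (-4 + s)/(2*y) (J(y, s) = (s - 4)/(y + y) = (-4 + s)/((2*y)) = (-4 + s)*(1/(2*y)) = (-4 + s)/(2*y))
c(l, o) = -5/21 (c(l, o) = (-4 - 1)/(2*(21/2)) = (½)*(2/21)*(-5) = -5/21)
((-19*c(2, -1) + a(1)) - 455)² = ((-19*(-5/21) - 2) - 455)² = ((95/21 - 2) - 455)² = (53/21 - 455)² = (-9502/21)² = 90288004/441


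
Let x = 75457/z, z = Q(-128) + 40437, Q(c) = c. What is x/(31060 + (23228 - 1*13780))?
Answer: 75457/1632836972 ≈ 4.6212e-5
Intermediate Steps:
z = 40309 (z = -128 + 40437 = 40309)
x = 75457/40309 ≈ 1.8720
x/(31060 + (23228 - 1*13780)) = 75457/(40309*(31060 + (23228 - 1*13780))) = 75457/(40309*(31060 + (23228 - 13780))) = 75457/(40309*(31060 + 9448)) = (75457/40309)/40508 = (75457/40309)*(1/40508) = 75457/1632836972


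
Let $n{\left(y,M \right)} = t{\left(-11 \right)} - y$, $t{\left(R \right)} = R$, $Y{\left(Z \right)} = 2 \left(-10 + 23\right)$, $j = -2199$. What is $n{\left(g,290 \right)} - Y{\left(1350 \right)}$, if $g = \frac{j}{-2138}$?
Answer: $- \frac{81305}{2138} \approx -38.029$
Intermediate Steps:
$Y{\left(Z \right)} = 26$ ($Y{\left(Z \right)} = 2 \cdot 13 = 26$)
$g = \frac{2199}{2138}$ ($g = - \frac{2199}{-2138} = \left(-2199\right) \left(- \frac{1}{2138}\right) = \frac{2199}{2138} \approx 1.0285$)
$n{\left(y,M \right)} = -11 - y$
$n{\left(g,290 \right)} - Y{\left(1350 \right)} = \left(-11 - \frac{2199}{2138}\right) - 26 = - \frac{25717}{2138} - 26 = - \frac{81305}{2138}$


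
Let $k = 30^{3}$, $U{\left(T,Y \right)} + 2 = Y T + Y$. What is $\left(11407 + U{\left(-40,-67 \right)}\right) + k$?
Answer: $41018$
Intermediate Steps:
$U{\left(T,Y \right)} = -2 + Y + T Y$ ($U{\left(T,Y \right)} = -2 + \left(Y T + Y\right) = -2 + \left(T Y + Y\right) = -2 + \left(Y + T Y\right) = -2 + Y + T Y$)
$k = 27000$
$\left(11407 + U{\left(-40,-67 \right)}\right) + k = \left(11407 - -2611\right) + 27000 = \left(11407 + 2611\right) + 27000 = 14018 + 27000 = 41018$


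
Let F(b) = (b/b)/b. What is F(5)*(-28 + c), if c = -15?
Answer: -43/5 ≈ -8.6000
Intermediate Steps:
F(b) = 1/b
F(5)*(-28 + c) = (-28 - 15)/5 = (⅕)*(-43) = -43/5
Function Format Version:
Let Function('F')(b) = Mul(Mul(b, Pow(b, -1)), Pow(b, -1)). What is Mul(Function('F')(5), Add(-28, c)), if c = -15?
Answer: Rational(-43, 5) ≈ -8.6000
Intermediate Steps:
Function('F')(b) = Pow(b, -1) (Function('F')(b) = Mul(1, Pow(b, -1)) = Pow(b, -1))
Mul(Function('F')(5), Add(-28, c)) = Mul(Pow(5, -1), Add(-28, -15)) = Mul(Rational(1, 5), -43) = Rational(-43, 5)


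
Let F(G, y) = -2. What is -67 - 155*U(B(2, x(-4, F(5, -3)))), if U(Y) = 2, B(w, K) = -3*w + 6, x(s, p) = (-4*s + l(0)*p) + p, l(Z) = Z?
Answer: -377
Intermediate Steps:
x(s, p) = p - 4*s (x(s, p) = (-4*s + 0*p) + p = (-4*s + 0) + p = -4*s + p = p - 4*s)
B(w, K) = 6 - 3*w
-67 - 155*U(B(2, x(-4, F(5, -3)))) = -67 - 155*2 = -67 - 310 = -377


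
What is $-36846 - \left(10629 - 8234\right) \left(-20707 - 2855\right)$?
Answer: $56394144$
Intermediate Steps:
$-36846 - \left(10629 - 8234\right) \left(-20707 - 2855\right) = -36846 - 2395 \left(-23562\right) = -36846 - -56430990 = -36846 + 56430990 = 56394144$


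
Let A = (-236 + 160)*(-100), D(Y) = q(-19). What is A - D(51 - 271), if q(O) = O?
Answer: 7619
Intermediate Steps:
D(Y) = -19
A = 7600 (A = -76*(-100) = 7600)
A - D(51 - 271) = 7600 - 1*(-19) = 7600 + 19 = 7619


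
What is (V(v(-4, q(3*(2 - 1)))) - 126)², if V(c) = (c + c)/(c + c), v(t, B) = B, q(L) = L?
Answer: 15625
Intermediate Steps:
V(c) = 1 (V(c) = (2*c)/((2*c)) = (2*c)*(1/(2*c)) = 1)
(V(v(-4, q(3*(2 - 1)))) - 126)² = (1 - 126)² = (-125)² = 15625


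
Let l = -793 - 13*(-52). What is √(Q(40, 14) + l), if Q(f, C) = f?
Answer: I*√77 ≈ 8.775*I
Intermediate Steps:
l = -117 (l = -793 + 676 = -117)
√(Q(40, 14) + l) = √(40 - 117) = √(-77) = I*√77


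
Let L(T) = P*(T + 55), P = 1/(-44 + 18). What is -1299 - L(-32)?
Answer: -33751/26 ≈ -1298.1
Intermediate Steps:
P = -1/26 (P = 1/(-26) = -1/26 ≈ -0.038462)
L(T) = -55/26 - T/26 (L(T) = -(T + 55)/26 = -(55 + T)/26 = -55/26 - T/26)
-1299 - L(-32) = -1299 - (-55/26 - 1/26*(-32)) = -1299 - (-55/26 + 16/13) = -1299 - 1*(-23/26) = -1299 + 23/26 = -33751/26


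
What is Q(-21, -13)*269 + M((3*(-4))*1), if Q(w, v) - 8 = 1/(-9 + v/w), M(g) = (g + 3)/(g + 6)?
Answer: 373367/176 ≈ 2121.4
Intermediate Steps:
M(g) = (3 + g)/(6 + g)
Q(w, v) = 8 + 1/(-9 + v/w)
Q(-21, -13)*269 + M((3*(-4))*1) = ((-71*(-21) + 8*(-13))/(-13 - 9*(-21)))*269 + (3 + (3*(-4))*1)/(6 + (3*(-4))*1) = ((1491 - 104)/(-13 + 189))*269 + (3 - 12*1)/(6 - 12*1) = (1387/176)*269 + (3 - 12)/(6 - 12) = ((1/176)*1387)*269 - 9/(-6) = (1387/176)*269 - ⅙*(-9) = 373103/176 + 3/2 = 373367/176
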